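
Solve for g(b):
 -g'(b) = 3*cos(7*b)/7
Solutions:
 g(b) = C1 - 3*sin(7*b)/49


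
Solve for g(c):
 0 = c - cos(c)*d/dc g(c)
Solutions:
 g(c) = C1 + Integral(c/cos(c), c)


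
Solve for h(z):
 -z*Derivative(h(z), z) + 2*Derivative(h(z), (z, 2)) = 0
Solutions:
 h(z) = C1 + C2*erfi(z/2)


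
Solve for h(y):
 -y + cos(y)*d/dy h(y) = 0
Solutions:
 h(y) = C1 + Integral(y/cos(y), y)


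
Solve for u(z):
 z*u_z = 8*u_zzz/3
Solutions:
 u(z) = C1 + Integral(C2*airyai(3^(1/3)*z/2) + C3*airybi(3^(1/3)*z/2), z)


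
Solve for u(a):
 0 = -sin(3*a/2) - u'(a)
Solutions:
 u(a) = C1 + 2*cos(3*a/2)/3


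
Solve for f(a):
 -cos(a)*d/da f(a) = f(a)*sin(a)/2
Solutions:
 f(a) = C1*sqrt(cos(a))


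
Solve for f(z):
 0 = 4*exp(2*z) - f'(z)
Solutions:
 f(z) = C1 + 2*exp(2*z)


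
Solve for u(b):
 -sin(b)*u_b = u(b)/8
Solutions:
 u(b) = C1*(cos(b) + 1)^(1/16)/(cos(b) - 1)^(1/16)


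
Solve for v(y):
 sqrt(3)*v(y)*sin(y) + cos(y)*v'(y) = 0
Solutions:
 v(y) = C1*cos(y)^(sqrt(3))


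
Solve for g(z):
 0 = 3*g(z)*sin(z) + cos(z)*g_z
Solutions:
 g(z) = C1*cos(z)^3


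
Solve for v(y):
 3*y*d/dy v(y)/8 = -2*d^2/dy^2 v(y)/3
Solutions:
 v(y) = C1 + C2*erf(3*sqrt(2)*y/8)


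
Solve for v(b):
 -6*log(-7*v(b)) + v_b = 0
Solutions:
 -Integral(1/(log(-_y) + log(7)), (_y, v(b)))/6 = C1 - b


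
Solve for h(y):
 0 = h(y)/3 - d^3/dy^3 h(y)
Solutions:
 h(y) = C3*exp(3^(2/3)*y/3) + (C1*sin(3^(1/6)*y/2) + C2*cos(3^(1/6)*y/2))*exp(-3^(2/3)*y/6)


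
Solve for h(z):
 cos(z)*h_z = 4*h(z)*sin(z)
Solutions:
 h(z) = C1/cos(z)^4


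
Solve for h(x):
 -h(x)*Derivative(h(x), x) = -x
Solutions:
 h(x) = -sqrt(C1 + x^2)
 h(x) = sqrt(C1 + x^2)


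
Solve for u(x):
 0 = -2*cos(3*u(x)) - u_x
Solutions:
 u(x) = -asin((C1 + exp(12*x))/(C1 - exp(12*x)))/3 + pi/3
 u(x) = asin((C1 + exp(12*x))/(C1 - exp(12*x)))/3


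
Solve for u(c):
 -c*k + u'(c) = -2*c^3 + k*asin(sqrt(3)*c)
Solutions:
 u(c) = C1 - c^4/2 + c^2*k/2 + k*(c*asin(sqrt(3)*c) + sqrt(3)*sqrt(1 - 3*c^2)/3)


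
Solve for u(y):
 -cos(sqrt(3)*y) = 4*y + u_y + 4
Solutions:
 u(y) = C1 - 2*y^2 - 4*y - sqrt(3)*sin(sqrt(3)*y)/3


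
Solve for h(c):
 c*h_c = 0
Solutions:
 h(c) = C1


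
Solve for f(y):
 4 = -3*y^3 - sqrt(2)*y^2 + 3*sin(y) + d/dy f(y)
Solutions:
 f(y) = C1 + 3*y^4/4 + sqrt(2)*y^3/3 + 4*y + 3*cos(y)


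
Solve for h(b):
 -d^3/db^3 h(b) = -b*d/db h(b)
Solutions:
 h(b) = C1 + Integral(C2*airyai(b) + C3*airybi(b), b)


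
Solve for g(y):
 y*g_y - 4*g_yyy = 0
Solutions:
 g(y) = C1 + Integral(C2*airyai(2^(1/3)*y/2) + C3*airybi(2^(1/3)*y/2), y)


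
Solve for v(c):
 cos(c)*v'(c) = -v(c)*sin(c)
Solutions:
 v(c) = C1*cos(c)


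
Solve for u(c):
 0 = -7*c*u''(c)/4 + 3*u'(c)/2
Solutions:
 u(c) = C1 + C2*c^(13/7)


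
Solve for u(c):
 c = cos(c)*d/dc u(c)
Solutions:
 u(c) = C1 + Integral(c/cos(c), c)


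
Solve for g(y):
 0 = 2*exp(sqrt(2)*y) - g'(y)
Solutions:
 g(y) = C1 + sqrt(2)*exp(sqrt(2)*y)


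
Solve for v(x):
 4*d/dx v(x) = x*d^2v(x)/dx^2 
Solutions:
 v(x) = C1 + C2*x^5


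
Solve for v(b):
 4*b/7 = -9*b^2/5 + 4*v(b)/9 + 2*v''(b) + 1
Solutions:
 v(b) = C1*sin(sqrt(2)*b/3) + C2*cos(sqrt(2)*b/3) + 81*b^2/20 + 9*b/7 - 387/10


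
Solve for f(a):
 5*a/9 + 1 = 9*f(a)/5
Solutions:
 f(a) = 25*a/81 + 5/9


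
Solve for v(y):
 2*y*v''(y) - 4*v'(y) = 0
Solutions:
 v(y) = C1 + C2*y^3


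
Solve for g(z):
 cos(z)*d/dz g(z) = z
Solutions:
 g(z) = C1 + Integral(z/cos(z), z)


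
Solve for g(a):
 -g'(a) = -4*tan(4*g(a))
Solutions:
 g(a) = -asin(C1*exp(16*a))/4 + pi/4
 g(a) = asin(C1*exp(16*a))/4


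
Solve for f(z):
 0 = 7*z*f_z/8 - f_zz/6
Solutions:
 f(z) = C1 + C2*erfi(sqrt(42)*z/4)


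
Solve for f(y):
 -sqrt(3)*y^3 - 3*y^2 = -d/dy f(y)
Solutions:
 f(y) = C1 + sqrt(3)*y^4/4 + y^3


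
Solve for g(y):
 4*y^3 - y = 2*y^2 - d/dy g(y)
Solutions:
 g(y) = C1 - y^4 + 2*y^3/3 + y^2/2


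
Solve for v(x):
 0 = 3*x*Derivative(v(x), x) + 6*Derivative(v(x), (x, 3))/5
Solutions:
 v(x) = C1 + Integral(C2*airyai(-2^(2/3)*5^(1/3)*x/2) + C3*airybi(-2^(2/3)*5^(1/3)*x/2), x)


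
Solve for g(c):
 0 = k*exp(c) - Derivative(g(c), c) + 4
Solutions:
 g(c) = C1 + 4*c + k*exp(c)


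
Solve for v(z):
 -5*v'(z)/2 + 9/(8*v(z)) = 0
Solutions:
 v(z) = -sqrt(C1 + 90*z)/10
 v(z) = sqrt(C1 + 90*z)/10


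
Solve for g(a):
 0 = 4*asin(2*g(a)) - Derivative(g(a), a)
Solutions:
 Integral(1/asin(2*_y), (_y, g(a))) = C1 + 4*a


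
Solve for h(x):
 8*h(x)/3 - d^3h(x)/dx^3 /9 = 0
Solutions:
 h(x) = C3*exp(2*3^(1/3)*x) + (C1*sin(3^(5/6)*x) + C2*cos(3^(5/6)*x))*exp(-3^(1/3)*x)


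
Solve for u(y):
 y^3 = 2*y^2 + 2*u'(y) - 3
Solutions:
 u(y) = C1 + y^4/8 - y^3/3 + 3*y/2


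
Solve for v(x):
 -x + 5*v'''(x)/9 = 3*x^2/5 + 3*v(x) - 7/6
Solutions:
 v(x) = C3*exp(3*5^(2/3)*x/5) - x^2/5 - x/3 + (C1*sin(3*sqrt(3)*5^(2/3)*x/10) + C2*cos(3*sqrt(3)*5^(2/3)*x/10))*exp(-3*5^(2/3)*x/10) + 7/18


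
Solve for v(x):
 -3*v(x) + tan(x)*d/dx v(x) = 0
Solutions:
 v(x) = C1*sin(x)^3


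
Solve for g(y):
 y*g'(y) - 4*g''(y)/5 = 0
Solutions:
 g(y) = C1 + C2*erfi(sqrt(10)*y/4)


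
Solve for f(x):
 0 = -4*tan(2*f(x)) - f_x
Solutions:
 f(x) = -asin(C1*exp(-8*x))/2 + pi/2
 f(x) = asin(C1*exp(-8*x))/2


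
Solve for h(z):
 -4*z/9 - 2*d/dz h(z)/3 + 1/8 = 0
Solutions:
 h(z) = C1 - z^2/3 + 3*z/16


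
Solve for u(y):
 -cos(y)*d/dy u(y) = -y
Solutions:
 u(y) = C1 + Integral(y/cos(y), y)


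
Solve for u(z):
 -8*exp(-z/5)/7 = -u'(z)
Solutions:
 u(z) = C1 - 40*exp(-z/5)/7


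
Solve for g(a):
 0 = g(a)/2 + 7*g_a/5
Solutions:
 g(a) = C1*exp(-5*a/14)


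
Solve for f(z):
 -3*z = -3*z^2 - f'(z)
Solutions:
 f(z) = C1 - z^3 + 3*z^2/2


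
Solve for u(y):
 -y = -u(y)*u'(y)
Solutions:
 u(y) = -sqrt(C1 + y^2)
 u(y) = sqrt(C1 + y^2)


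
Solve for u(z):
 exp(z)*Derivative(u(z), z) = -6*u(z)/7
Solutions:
 u(z) = C1*exp(6*exp(-z)/7)


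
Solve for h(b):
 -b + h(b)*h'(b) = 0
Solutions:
 h(b) = -sqrt(C1 + b^2)
 h(b) = sqrt(C1 + b^2)


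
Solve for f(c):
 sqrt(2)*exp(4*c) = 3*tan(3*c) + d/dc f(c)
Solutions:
 f(c) = C1 + sqrt(2)*exp(4*c)/4 + log(cos(3*c))


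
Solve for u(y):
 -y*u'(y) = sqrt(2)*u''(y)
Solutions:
 u(y) = C1 + C2*erf(2^(1/4)*y/2)


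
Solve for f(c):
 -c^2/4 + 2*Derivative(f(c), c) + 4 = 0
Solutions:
 f(c) = C1 + c^3/24 - 2*c


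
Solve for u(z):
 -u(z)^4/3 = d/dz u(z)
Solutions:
 u(z) = (-1 - sqrt(3)*I)*(1/(C1 + z))^(1/3)/2
 u(z) = (-1 + sqrt(3)*I)*(1/(C1 + z))^(1/3)/2
 u(z) = (1/(C1 + z))^(1/3)


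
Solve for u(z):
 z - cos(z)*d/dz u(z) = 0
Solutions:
 u(z) = C1 + Integral(z/cos(z), z)


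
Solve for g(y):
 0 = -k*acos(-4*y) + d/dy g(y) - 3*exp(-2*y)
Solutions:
 g(y) = C1 + k*y*acos(-4*y) + k*sqrt(1 - 16*y^2)/4 - 3*exp(-2*y)/2


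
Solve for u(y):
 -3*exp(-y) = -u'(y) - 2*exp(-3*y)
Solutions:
 u(y) = C1 - 3*exp(-y) + 2*exp(-3*y)/3


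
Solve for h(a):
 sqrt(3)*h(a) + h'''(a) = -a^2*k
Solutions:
 h(a) = C3*exp(-3^(1/6)*a) - sqrt(3)*a^2*k/3 + (C1*sin(3^(2/3)*a/2) + C2*cos(3^(2/3)*a/2))*exp(3^(1/6)*a/2)


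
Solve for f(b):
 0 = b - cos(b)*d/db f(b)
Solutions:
 f(b) = C1 + Integral(b/cos(b), b)


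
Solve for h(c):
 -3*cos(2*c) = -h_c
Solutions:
 h(c) = C1 + 3*sin(2*c)/2


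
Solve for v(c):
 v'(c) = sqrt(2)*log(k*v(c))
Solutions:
 li(k*v(c))/k = C1 + sqrt(2)*c


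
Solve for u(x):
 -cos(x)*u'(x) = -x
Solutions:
 u(x) = C1 + Integral(x/cos(x), x)


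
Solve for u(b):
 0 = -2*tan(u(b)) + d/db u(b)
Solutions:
 u(b) = pi - asin(C1*exp(2*b))
 u(b) = asin(C1*exp(2*b))


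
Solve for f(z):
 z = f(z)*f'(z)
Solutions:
 f(z) = -sqrt(C1 + z^2)
 f(z) = sqrt(C1 + z^2)


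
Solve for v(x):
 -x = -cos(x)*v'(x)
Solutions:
 v(x) = C1 + Integral(x/cos(x), x)


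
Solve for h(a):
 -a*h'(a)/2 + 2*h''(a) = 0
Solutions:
 h(a) = C1 + C2*erfi(sqrt(2)*a/4)


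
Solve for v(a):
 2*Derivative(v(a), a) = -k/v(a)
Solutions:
 v(a) = -sqrt(C1 - a*k)
 v(a) = sqrt(C1 - a*k)


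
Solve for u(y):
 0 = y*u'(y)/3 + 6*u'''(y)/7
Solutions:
 u(y) = C1 + Integral(C2*airyai(-84^(1/3)*y/6) + C3*airybi(-84^(1/3)*y/6), y)


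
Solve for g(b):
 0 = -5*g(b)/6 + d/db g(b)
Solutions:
 g(b) = C1*exp(5*b/6)


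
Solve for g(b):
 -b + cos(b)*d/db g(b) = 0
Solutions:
 g(b) = C1 + Integral(b/cos(b), b)


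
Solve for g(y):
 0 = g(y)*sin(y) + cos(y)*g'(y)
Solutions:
 g(y) = C1*cos(y)


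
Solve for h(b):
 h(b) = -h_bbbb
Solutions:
 h(b) = (C1*sin(sqrt(2)*b/2) + C2*cos(sqrt(2)*b/2))*exp(-sqrt(2)*b/2) + (C3*sin(sqrt(2)*b/2) + C4*cos(sqrt(2)*b/2))*exp(sqrt(2)*b/2)


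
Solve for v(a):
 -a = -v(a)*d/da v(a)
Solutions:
 v(a) = -sqrt(C1 + a^2)
 v(a) = sqrt(C1 + a^2)


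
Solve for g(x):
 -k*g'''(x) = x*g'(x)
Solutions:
 g(x) = C1 + Integral(C2*airyai(x*(-1/k)^(1/3)) + C3*airybi(x*(-1/k)^(1/3)), x)


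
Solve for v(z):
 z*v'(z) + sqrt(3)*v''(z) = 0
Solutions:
 v(z) = C1 + C2*erf(sqrt(2)*3^(3/4)*z/6)


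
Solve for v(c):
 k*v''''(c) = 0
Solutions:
 v(c) = C1 + C2*c + C3*c^2 + C4*c^3


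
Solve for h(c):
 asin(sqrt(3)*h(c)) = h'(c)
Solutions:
 Integral(1/asin(sqrt(3)*_y), (_y, h(c))) = C1 + c


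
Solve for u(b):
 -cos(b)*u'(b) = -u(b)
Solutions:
 u(b) = C1*sqrt(sin(b) + 1)/sqrt(sin(b) - 1)


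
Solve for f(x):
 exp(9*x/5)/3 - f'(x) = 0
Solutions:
 f(x) = C1 + 5*exp(9*x/5)/27


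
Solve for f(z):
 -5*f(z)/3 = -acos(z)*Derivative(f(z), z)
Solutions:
 f(z) = C1*exp(5*Integral(1/acos(z), z)/3)


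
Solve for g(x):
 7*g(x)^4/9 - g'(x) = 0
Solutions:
 g(x) = 3^(1/3)*(-1/(C1 + 7*x))^(1/3)
 g(x) = (-1/(C1 + 7*x))^(1/3)*(-3^(1/3) - 3^(5/6)*I)/2
 g(x) = (-1/(C1 + 7*x))^(1/3)*(-3^(1/3) + 3^(5/6)*I)/2


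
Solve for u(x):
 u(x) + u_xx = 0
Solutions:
 u(x) = C1*sin(x) + C2*cos(x)


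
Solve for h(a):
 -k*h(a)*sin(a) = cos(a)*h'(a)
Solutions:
 h(a) = C1*exp(k*log(cos(a)))


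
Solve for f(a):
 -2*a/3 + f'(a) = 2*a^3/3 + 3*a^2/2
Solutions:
 f(a) = C1 + a^4/6 + a^3/2 + a^2/3


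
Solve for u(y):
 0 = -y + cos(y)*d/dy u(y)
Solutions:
 u(y) = C1 + Integral(y/cos(y), y)


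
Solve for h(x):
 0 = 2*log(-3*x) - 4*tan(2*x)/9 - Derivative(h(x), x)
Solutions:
 h(x) = C1 + 2*x*log(-x) - 2*x + 2*x*log(3) + 2*log(cos(2*x))/9


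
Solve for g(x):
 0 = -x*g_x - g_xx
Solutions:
 g(x) = C1 + C2*erf(sqrt(2)*x/2)


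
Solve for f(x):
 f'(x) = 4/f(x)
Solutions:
 f(x) = -sqrt(C1 + 8*x)
 f(x) = sqrt(C1 + 8*x)


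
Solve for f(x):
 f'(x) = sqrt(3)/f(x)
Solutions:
 f(x) = -sqrt(C1 + 2*sqrt(3)*x)
 f(x) = sqrt(C1 + 2*sqrt(3)*x)


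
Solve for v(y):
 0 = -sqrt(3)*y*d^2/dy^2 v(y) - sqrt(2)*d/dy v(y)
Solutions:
 v(y) = C1 + C2*y^(1 - sqrt(6)/3)


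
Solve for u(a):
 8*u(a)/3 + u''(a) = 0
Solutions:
 u(a) = C1*sin(2*sqrt(6)*a/3) + C2*cos(2*sqrt(6)*a/3)


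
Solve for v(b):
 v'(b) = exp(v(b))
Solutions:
 v(b) = log(-1/(C1 + b))


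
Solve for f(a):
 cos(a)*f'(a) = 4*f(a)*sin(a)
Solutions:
 f(a) = C1/cos(a)^4


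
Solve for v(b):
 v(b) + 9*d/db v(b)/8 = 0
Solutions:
 v(b) = C1*exp(-8*b/9)


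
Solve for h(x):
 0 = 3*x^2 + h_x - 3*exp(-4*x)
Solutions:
 h(x) = C1 - x^3 - 3*exp(-4*x)/4


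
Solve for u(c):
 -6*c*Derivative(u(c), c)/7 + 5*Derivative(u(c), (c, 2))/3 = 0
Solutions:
 u(c) = C1 + C2*erfi(3*sqrt(35)*c/35)


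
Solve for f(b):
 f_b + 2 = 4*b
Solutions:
 f(b) = C1 + 2*b^2 - 2*b


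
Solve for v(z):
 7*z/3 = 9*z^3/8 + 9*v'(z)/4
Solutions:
 v(z) = C1 - z^4/8 + 14*z^2/27


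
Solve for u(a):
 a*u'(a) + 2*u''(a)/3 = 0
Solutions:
 u(a) = C1 + C2*erf(sqrt(3)*a/2)


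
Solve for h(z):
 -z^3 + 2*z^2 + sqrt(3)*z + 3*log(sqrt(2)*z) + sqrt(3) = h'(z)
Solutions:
 h(z) = C1 - z^4/4 + 2*z^3/3 + sqrt(3)*z^2/2 + 3*z*log(z) - 3*z + 3*z*log(2)/2 + sqrt(3)*z


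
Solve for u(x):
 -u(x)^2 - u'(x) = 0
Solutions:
 u(x) = 1/(C1 + x)


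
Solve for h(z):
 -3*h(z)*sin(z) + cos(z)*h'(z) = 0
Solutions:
 h(z) = C1/cos(z)^3


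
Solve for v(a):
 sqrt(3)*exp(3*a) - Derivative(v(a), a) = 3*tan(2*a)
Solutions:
 v(a) = C1 + sqrt(3)*exp(3*a)/3 + 3*log(cos(2*a))/2


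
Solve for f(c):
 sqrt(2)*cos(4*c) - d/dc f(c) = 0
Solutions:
 f(c) = C1 + sqrt(2)*sin(4*c)/4


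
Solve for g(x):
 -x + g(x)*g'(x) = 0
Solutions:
 g(x) = -sqrt(C1 + x^2)
 g(x) = sqrt(C1 + x^2)


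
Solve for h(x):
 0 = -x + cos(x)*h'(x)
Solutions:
 h(x) = C1 + Integral(x/cos(x), x)


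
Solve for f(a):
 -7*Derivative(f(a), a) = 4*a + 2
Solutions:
 f(a) = C1 - 2*a^2/7 - 2*a/7


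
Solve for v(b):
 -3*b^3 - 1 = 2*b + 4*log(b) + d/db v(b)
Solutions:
 v(b) = C1 - 3*b^4/4 - b^2 - 4*b*log(b) + 3*b


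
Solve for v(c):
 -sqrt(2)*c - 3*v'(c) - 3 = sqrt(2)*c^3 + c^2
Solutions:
 v(c) = C1 - sqrt(2)*c^4/12 - c^3/9 - sqrt(2)*c^2/6 - c


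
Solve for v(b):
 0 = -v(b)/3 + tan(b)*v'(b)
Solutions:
 v(b) = C1*sin(b)^(1/3)


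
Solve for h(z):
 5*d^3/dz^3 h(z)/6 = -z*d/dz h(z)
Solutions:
 h(z) = C1 + Integral(C2*airyai(-5^(2/3)*6^(1/3)*z/5) + C3*airybi(-5^(2/3)*6^(1/3)*z/5), z)


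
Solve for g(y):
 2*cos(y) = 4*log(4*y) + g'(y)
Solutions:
 g(y) = C1 - 4*y*log(y) - 8*y*log(2) + 4*y + 2*sin(y)


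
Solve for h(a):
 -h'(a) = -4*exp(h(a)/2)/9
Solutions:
 h(a) = 2*log(-1/(C1 + 4*a)) + 2*log(18)


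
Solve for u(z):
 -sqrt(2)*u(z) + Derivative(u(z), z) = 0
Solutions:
 u(z) = C1*exp(sqrt(2)*z)


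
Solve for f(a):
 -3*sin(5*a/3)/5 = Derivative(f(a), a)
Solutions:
 f(a) = C1 + 9*cos(5*a/3)/25


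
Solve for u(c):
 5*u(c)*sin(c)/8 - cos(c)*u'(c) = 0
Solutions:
 u(c) = C1/cos(c)^(5/8)


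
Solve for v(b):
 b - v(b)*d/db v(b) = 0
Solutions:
 v(b) = -sqrt(C1 + b^2)
 v(b) = sqrt(C1 + b^2)


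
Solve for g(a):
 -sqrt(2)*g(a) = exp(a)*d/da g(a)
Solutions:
 g(a) = C1*exp(sqrt(2)*exp(-a))


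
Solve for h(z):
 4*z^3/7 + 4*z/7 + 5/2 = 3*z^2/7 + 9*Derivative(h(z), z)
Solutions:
 h(z) = C1 + z^4/63 - z^3/63 + 2*z^2/63 + 5*z/18


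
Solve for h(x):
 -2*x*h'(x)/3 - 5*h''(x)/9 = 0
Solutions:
 h(x) = C1 + C2*erf(sqrt(15)*x/5)


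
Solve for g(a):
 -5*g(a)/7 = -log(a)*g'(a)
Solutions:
 g(a) = C1*exp(5*li(a)/7)


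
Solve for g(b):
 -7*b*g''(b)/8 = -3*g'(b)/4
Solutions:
 g(b) = C1 + C2*b^(13/7)


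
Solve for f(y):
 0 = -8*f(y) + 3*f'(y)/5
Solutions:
 f(y) = C1*exp(40*y/3)


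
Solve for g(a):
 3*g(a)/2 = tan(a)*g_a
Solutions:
 g(a) = C1*sin(a)^(3/2)


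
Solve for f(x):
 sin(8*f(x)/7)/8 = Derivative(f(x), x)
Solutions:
 -x/8 + 7*log(cos(8*f(x)/7) - 1)/16 - 7*log(cos(8*f(x)/7) + 1)/16 = C1


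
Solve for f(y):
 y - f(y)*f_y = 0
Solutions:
 f(y) = -sqrt(C1 + y^2)
 f(y) = sqrt(C1 + y^2)


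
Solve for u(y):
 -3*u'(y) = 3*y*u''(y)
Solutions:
 u(y) = C1 + C2*log(y)


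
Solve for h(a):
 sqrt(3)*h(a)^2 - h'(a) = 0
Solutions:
 h(a) = -1/(C1 + sqrt(3)*a)


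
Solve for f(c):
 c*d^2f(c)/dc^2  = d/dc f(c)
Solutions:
 f(c) = C1 + C2*c^2


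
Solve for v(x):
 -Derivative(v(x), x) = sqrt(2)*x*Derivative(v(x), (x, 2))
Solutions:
 v(x) = C1 + C2*x^(1 - sqrt(2)/2)


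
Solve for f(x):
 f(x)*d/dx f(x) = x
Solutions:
 f(x) = -sqrt(C1 + x^2)
 f(x) = sqrt(C1 + x^2)


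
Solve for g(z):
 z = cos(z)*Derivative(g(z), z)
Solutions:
 g(z) = C1 + Integral(z/cos(z), z)


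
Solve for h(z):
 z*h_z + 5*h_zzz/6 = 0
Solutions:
 h(z) = C1 + Integral(C2*airyai(-5^(2/3)*6^(1/3)*z/5) + C3*airybi(-5^(2/3)*6^(1/3)*z/5), z)


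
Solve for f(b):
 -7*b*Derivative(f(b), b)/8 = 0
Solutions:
 f(b) = C1


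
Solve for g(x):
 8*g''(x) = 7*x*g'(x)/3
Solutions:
 g(x) = C1 + C2*erfi(sqrt(21)*x/12)


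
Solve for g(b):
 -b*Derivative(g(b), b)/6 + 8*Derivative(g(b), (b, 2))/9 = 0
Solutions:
 g(b) = C1 + C2*erfi(sqrt(6)*b/8)


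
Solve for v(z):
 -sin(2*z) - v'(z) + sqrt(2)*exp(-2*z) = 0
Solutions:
 v(z) = C1 + cos(2*z)/2 - sqrt(2)*exp(-2*z)/2


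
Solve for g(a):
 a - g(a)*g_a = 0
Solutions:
 g(a) = -sqrt(C1 + a^2)
 g(a) = sqrt(C1 + a^2)


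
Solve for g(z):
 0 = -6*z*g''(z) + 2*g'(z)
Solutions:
 g(z) = C1 + C2*z^(4/3)


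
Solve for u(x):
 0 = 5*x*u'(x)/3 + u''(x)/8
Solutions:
 u(x) = C1 + C2*erf(2*sqrt(15)*x/3)


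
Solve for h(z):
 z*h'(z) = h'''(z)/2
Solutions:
 h(z) = C1 + Integral(C2*airyai(2^(1/3)*z) + C3*airybi(2^(1/3)*z), z)


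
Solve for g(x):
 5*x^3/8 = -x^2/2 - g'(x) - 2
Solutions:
 g(x) = C1 - 5*x^4/32 - x^3/6 - 2*x


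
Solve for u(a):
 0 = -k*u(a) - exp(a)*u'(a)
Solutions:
 u(a) = C1*exp(k*exp(-a))


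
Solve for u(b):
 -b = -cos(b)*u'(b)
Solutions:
 u(b) = C1 + Integral(b/cos(b), b)


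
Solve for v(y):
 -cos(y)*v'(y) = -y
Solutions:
 v(y) = C1 + Integral(y/cos(y), y)


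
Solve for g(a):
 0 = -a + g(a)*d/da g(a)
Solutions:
 g(a) = -sqrt(C1 + a^2)
 g(a) = sqrt(C1 + a^2)


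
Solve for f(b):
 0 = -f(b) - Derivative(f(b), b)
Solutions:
 f(b) = C1*exp(-b)


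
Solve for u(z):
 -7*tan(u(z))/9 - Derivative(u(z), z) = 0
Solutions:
 u(z) = pi - asin(C1*exp(-7*z/9))
 u(z) = asin(C1*exp(-7*z/9))


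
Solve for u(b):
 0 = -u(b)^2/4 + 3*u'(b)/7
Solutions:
 u(b) = -12/(C1 + 7*b)


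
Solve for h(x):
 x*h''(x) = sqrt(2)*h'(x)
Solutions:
 h(x) = C1 + C2*x^(1 + sqrt(2))


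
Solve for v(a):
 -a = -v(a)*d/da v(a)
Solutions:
 v(a) = -sqrt(C1 + a^2)
 v(a) = sqrt(C1 + a^2)


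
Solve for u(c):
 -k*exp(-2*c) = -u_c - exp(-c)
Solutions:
 u(c) = C1 - k*exp(-2*c)/2 + exp(-c)


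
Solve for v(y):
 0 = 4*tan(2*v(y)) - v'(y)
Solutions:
 v(y) = -asin(C1*exp(8*y))/2 + pi/2
 v(y) = asin(C1*exp(8*y))/2


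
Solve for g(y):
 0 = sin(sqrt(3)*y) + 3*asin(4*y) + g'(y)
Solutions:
 g(y) = C1 - 3*y*asin(4*y) - 3*sqrt(1 - 16*y^2)/4 + sqrt(3)*cos(sqrt(3)*y)/3


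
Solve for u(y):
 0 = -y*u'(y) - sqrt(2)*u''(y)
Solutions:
 u(y) = C1 + C2*erf(2^(1/4)*y/2)


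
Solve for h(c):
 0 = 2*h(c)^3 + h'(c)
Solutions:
 h(c) = -sqrt(2)*sqrt(-1/(C1 - 2*c))/2
 h(c) = sqrt(2)*sqrt(-1/(C1 - 2*c))/2


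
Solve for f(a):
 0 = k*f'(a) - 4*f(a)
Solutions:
 f(a) = C1*exp(4*a/k)


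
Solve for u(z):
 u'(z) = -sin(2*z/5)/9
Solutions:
 u(z) = C1 + 5*cos(2*z/5)/18


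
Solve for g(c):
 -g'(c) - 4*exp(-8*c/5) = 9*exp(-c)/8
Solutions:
 g(c) = C1 + 9*exp(-c)/8 + 5*exp(-8*c/5)/2


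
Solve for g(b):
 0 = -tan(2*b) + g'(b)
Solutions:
 g(b) = C1 - log(cos(2*b))/2


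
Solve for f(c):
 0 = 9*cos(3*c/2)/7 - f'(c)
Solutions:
 f(c) = C1 + 6*sin(3*c/2)/7


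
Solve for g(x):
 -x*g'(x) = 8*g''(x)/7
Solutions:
 g(x) = C1 + C2*erf(sqrt(7)*x/4)


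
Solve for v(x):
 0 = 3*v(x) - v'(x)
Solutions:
 v(x) = C1*exp(3*x)


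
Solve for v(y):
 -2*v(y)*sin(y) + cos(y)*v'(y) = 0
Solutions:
 v(y) = C1/cos(y)^2


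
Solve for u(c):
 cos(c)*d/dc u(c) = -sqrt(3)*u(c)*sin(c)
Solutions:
 u(c) = C1*cos(c)^(sqrt(3))


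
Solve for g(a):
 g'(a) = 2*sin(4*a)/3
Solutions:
 g(a) = C1 - cos(4*a)/6


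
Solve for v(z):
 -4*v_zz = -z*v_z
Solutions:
 v(z) = C1 + C2*erfi(sqrt(2)*z/4)


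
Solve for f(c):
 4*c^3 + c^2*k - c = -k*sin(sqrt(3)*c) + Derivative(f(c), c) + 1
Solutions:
 f(c) = C1 + c^4 + c^3*k/3 - c^2/2 - c - sqrt(3)*k*cos(sqrt(3)*c)/3


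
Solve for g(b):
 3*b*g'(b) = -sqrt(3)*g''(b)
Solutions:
 g(b) = C1 + C2*erf(sqrt(2)*3^(1/4)*b/2)


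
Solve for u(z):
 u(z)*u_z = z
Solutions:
 u(z) = -sqrt(C1 + z^2)
 u(z) = sqrt(C1 + z^2)


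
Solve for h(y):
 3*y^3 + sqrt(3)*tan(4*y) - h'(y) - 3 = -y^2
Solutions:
 h(y) = C1 + 3*y^4/4 + y^3/3 - 3*y - sqrt(3)*log(cos(4*y))/4


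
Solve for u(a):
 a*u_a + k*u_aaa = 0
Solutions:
 u(a) = C1 + Integral(C2*airyai(a*(-1/k)^(1/3)) + C3*airybi(a*(-1/k)^(1/3)), a)


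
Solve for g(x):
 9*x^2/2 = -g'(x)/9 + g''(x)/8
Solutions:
 g(x) = C1 + C2*exp(8*x/9) - 27*x^3/2 - 729*x^2/16 - 6561*x/64


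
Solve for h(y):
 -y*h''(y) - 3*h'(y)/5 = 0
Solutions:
 h(y) = C1 + C2*y^(2/5)


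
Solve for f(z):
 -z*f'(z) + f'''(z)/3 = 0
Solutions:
 f(z) = C1 + Integral(C2*airyai(3^(1/3)*z) + C3*airybi(3^(1/3)*z), z)


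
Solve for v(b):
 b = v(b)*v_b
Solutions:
 v(b) = -sqrt(C1 + b^2)
 v(b) = sqrt(C1 + b^2)


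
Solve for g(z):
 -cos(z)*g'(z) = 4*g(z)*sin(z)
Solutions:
 g(z) = C1*cos(z)^4


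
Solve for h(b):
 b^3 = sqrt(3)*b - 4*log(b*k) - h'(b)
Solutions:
 h(b) = C1 - b^4/4 + sqrt(3)*b^2/2 - 4*b*log(b*k) + 4*b


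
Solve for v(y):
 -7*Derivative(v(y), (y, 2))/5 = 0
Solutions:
 v(y) = C1 + C2*y


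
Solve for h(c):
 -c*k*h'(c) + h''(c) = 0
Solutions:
 h(c) = Piecewise((-sqrt(2)*sqrt(pi)*C1*erf(sqrt(2)*c*sqrt(-k)/2)/(2*sqrt(-k)) - C2, (k > 0) | (k < 0)), (-C1*c - C2, True))


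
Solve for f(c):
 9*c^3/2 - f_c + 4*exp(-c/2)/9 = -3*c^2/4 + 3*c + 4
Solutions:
 f(c) = C1 + 9*c^4/8 + c^3/4 - 3*c^2/2 - 4*c - 8*exp(-c/2)/9


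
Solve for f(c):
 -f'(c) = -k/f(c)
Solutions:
 f(c) = -sqrt(C1 + 2*c*k)
 f(c) = sqrt(C1 + 2*c*k)


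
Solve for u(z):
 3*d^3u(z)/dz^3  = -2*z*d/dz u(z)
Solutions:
 u(z) = C1 + Integral(C2*airyai(-2^(1/3)*3^(2/3)*z/3) + C3*airybi(-2^(1/3)*3^(2/3)*z/3), z)


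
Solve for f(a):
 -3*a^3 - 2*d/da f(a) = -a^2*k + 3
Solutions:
 f(a) = C1 - 3*a^4/8 + a^3*k/6 - 3*a/2


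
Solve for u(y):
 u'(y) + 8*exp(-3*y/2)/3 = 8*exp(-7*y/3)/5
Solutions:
 u(y) = C1 + 16*exp(-3*y/2)/9 - 24*exp(-7*y/3)/35


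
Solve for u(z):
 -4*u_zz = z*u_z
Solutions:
 u(z) = C1 + C2*erf(sqrt(2)*z/4)


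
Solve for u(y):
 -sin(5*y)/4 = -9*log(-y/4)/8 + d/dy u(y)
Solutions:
 u(y) = C1 + 9*y*log(-y)/8 - 9*y*log(2)/4 - 9*y/8 + cos(5*y)/20


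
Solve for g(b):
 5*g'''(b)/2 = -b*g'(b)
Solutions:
 g(b) = C1 + Integral(C2*airyai(-2^(1/3)*5^(2/3)*b/5) + C3*airybi(-2^(1/3)*5^(2/3)*b/5), b)


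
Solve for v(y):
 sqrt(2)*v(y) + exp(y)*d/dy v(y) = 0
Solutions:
 v(y) = C1*exp(sqrt(2)*exp(-y))


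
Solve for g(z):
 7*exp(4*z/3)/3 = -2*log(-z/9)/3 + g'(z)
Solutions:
 g(z) = C1 + 2*z*log(-z)/3 + 2*z*(-2*log(3) - 1)/3 + 7*exp(4*z/3)/4


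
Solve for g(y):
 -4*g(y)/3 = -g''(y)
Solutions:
 g(y) = C1*exp(-2*sqrt(3)*y/3) + C2*exp(2*sqrt(3)*y/3)


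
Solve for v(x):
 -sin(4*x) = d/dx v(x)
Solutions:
 v(x) = C1 + cos(4*x)/4


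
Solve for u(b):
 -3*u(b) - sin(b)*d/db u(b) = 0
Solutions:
 u(b) = C1*(cos(b) + 1)^(3/2)/(cos(b) - 1)^(3/2)


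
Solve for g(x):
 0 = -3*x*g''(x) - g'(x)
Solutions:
 g(x) = C1 + C2*x^(2/3)


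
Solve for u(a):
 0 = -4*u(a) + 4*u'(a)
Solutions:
 u(a) = C1*exp(a)


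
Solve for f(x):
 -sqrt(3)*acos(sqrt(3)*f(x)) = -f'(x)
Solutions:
 Integral(1/acos(sqrt(3)*_y), (_y, f(x))) = C1 + sqrt(3)*x


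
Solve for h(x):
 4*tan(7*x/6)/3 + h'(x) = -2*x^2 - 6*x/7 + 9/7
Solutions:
 h(x) = C1 - 2*x^3/3 - 3*x^2/7 + 9*x/7 + 8*log(cos(7*x/6))/7


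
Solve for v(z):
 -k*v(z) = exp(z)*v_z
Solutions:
 v(z) = C1*exp(k*exp(-z))


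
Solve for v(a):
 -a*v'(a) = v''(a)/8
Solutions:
 v(a) = C1 + C2*erf(2*a)


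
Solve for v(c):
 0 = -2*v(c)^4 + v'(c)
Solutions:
 v(c) = (-1/(C1 + 6*c))^(1/3)
 v(c) = (-1/(C1 + 2*c))^(1/3)*(-3^(2/3) - 3*3^(1/6)*I)/6
 v(c) = (-1/(C1 + 2*c))^(1/3)*(-3^(2/3) + 3*3^(1/6)*I)/6


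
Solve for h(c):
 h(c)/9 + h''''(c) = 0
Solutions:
 h(c) = (C1*sin(sqrt(6)*c/6) + C2*cos(sqrt(6)*c/6))*exp(-sqrt(6)*c/6) + (C3*sin(sqrt(6)*c/6) + C4*cos(sqrt(6)*c/6))*exp(sqrt(6)*c/6)


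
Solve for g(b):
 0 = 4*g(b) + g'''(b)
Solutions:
 g(b) = C3*exp(-2^(2/3)*b) + (C1*sin(2^(2/3)*sqrt(3)*b/2) + C2*cos(2^(2/3)*sqrt(3)*b/2))*exp(2^(2/3)*b/2)


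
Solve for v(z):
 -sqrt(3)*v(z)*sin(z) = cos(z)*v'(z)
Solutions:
 v(z) = C1*cos(z)^(sqrt(3))


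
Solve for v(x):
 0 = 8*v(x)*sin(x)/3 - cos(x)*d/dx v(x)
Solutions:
 v(x) = C1/cos(x)^(8/3)


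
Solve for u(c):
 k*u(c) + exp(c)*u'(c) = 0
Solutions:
 u(c) = C1*exp(k*exp(-c))


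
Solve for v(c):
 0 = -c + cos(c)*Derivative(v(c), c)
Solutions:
 v(c) = C1 + Integral(c/cos(c), c)


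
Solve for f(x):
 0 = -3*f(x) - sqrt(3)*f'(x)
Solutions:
 f(x) = C1*exp(-sqrt(3)*x)


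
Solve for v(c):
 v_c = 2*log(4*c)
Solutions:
 v(c) = C1 + 2*c*log(c) - 2*c + c*log(16)


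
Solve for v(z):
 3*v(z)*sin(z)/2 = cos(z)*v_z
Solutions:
 v(z) = C1/cos(z)^(3/2)


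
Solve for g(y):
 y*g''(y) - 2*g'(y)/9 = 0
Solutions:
 g(y) = C1 + C2*y^(11/9)


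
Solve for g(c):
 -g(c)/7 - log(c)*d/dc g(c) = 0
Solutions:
 g(c) = C1*exp(-li(c)/7)


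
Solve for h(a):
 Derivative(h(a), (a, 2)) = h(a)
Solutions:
 h(a) = C1*exp(-a) + C2*exp(a)


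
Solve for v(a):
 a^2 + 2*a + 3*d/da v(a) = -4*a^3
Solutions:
 v(a) = C1 - a^4/3 - a^3/9 - a^2/3


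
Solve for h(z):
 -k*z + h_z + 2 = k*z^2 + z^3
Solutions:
 h(z) = C1 + k*z^3/3 + k*z^2/2 + z^4/4 - 2*z


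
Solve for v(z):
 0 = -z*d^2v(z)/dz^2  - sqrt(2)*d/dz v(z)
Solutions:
 v(z) = C1 + C2*z^(1 - sqrt(2))


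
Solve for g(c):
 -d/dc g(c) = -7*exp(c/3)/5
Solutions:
 g(c) = C1 + 21*exp(c/3)/5


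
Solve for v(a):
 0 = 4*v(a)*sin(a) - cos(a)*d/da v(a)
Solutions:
 v(a) = C1/cos(a)^4


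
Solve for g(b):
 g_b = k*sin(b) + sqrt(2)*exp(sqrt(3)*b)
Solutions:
 g(b) = C1 - k*cos(b) + sqrt(6)*exp(sqrt(3)*b)/3


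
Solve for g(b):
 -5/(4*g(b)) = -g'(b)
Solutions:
 g(b) = -sqrt(C1 + 10*b)/2
 g(b) = sqrt(C1 + 10*b)/2


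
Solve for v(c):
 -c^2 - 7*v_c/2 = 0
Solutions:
 v(c) = C1 - 2*c^3/21


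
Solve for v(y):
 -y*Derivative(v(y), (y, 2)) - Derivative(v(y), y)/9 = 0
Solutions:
 v(y) = C1 + C2*y^(8/9)


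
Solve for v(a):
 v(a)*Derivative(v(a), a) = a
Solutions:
 v(a) = -sqrt(C1 + a^2)
 v(a) = sqrt(C1 + a^2)


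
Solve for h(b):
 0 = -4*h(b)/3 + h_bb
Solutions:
 h(b) = C1*exp(-2*sqrt(3)*b/3) + C2*exp(2*sqrt(3)*b/3)


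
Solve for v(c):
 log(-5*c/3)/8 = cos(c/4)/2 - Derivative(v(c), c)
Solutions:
 v(c) = C1 - c*log(-c)/8 - c*log(5)/8 + c/8 + c*log(3)/8 + 2*sin(c/4)


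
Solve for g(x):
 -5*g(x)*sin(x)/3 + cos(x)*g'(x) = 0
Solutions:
 g(x) = C1/cos(x)^(5/3)


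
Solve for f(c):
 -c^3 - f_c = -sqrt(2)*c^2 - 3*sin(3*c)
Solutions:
 f(c) = C1 - c^4/4 + sqrt(2)*c^3/3 - cos(3*c)


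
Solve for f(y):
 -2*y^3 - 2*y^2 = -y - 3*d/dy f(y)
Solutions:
 f(y) = C1 + y^4/6 + 2*y^3/9 - y^2/6


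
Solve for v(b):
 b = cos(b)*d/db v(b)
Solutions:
 v(b) = C1 + Integral(b/cos(b), b)


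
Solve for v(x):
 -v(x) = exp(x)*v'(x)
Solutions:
 v(x) = C1*exp(exp(-x))


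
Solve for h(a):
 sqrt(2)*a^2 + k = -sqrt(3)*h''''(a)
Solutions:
 h(a) = C1 + C2*a + C3*a^2 + C4*a^3 - sqrt(6)*a^6/1080 - sqrt(3)*a^4*k/72


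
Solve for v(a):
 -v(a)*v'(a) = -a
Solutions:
 v(a) = -sqrt(C1 + a^2)
 v(a) = sqrt(C1 + a^2)


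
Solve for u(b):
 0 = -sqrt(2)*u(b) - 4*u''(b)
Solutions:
 u(b) = C1*sin(2^(1/4)*b/2) + C2*cos(2^(1/4)*b/2)


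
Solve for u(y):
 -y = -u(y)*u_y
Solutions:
 u(y) = -sqrt(C1 + y^2)
 u(y) = sqrt(C1 + y^2)


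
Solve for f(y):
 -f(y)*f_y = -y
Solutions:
 f(y) = -sqrt(C1 + y^2)
 f(y) = sqrt(C1 + y^2)


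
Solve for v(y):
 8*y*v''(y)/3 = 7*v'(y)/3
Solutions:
 v(y) = C1 + C2*y^(15/8)


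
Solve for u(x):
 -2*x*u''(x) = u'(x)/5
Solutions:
 u(x) = C1 + C2*x^(9/10)


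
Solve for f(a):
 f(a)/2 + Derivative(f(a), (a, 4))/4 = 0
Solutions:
 f(a) = (C1*sin(2^(3/4)*a/2) + C2*cos(2^(3/4)*a/2))*exp(-2^(3/4)*a/2) + (C3*sin(2^(3/4)*a/2) + C4*cos(2^(3/4)*a/2))*exp(2^(3/4)*a/2)


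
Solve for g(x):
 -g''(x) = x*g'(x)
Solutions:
 g(x) = C1 + C2*erf(sqrt(2)*x/2)


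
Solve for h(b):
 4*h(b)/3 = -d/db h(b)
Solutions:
 h(b) = C1*exp(-4*b/3)


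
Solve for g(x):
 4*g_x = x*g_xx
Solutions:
 g(x) = C1 + C2*x^5


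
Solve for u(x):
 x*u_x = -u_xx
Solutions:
 u(x) = C1 + C2*erf(sqrt(2)*x/2)


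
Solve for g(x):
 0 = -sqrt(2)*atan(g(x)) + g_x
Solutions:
 Integral(1/atan(_y), (_y, g(x))) = C1 + sqrt(2)*x


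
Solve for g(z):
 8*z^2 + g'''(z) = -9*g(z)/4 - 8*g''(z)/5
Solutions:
 g(z) = C1*exp(z*(-32 + 256/(45*sqrt(578505) + 34471)^(1/3) + (45*sqrt(578505) + 34471)^(1/3))/60)*sin(sqrt(3)*z*(-(45*sqrt(578505) + 34471)^(1/3) + 256/(45*sqrt(578505) + 34471)^(1/3))/60) + C2*exp(z*(-32 + 256/(45*sqrt(578505) + 34471)^(1/3) + (45*sqrt(578505) + 34471)^(1/3))/60)*cos(sqrt(3)*z*(-(45*sqrt(578505) + 34471)^(1/3) + 256/(45*sqrt(578505) + 34471)^(1/3))/60) + C3*exp(-z*(256/(45*sqrt(578505) + 34471)^(1/3) + 16 + (45*sqrt(578505) + 34471)^(1/3))/30) - 32*z^2/9 + 2048/405


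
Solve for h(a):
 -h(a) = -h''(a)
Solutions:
 h(a) = C1*exp(-a) + C2*exp(a)


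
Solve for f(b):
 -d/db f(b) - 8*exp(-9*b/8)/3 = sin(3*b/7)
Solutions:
 f(b) = C1 + 7*cos(3*b/7)/3 + 64*exp(-9*b/8)/27


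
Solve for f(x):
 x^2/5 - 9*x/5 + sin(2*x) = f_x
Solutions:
 f(x) = C1 + x^3/15 - 9*x^2/10 - cos(2*x)/2


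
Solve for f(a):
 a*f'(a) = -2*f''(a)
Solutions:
 f(a) = C1 + C2*erf(a/2)


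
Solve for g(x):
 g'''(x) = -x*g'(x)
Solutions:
 g(x) = C1 + Integral(C2*airyai(-x) + C3*airybi(-x), x)


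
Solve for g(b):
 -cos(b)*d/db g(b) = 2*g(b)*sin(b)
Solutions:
 g(b) = C1*cos(b)^2


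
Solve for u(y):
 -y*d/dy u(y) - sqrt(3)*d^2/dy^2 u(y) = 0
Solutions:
 u(y) = C1 + C2*erf(sqrt(2)*3^(3/4)*y/6)


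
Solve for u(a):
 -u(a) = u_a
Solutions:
 u(a) = C1*exp(-a)


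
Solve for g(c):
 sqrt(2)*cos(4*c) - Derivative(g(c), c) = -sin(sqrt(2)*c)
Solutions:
 g(c) = C1 + sqrt(2)*sin(4*c)/4 - sqrt(2)*cos(sqrt(2)*c)/2


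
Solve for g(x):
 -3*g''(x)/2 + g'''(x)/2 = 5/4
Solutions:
 g(x) = C1 + C2*x + C3*exp(3*x) - 5*x^2/12


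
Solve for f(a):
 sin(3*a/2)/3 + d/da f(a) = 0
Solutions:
 f(a) = C1 + 2*cos(3*a/2)/9


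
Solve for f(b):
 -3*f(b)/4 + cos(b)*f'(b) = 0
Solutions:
 f(b) = C1*(sin(b) + 1)^(3/8)/(sin(b) - 1)^(3/8)


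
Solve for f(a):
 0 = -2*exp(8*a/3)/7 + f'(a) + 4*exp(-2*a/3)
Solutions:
 f(a) = C1 + 3*exp(8*a/3)/28 + 6*exp(-2*a/3)


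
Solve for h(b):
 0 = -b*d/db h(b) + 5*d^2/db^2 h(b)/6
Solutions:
 h(b) = C1 + C2*erfi(sqrt(15)*b/5)


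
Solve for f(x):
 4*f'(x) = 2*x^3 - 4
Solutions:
 f(x) = C1 + x^4/8 - x


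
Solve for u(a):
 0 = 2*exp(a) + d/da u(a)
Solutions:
 u(a) = C1 - 2*exp(a)


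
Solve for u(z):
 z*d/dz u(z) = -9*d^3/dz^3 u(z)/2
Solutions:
 u(z) = C1 + Integral(C2*airyai(-6^(1/3)*z/3) + C3*airybi(-6^(1/3)*z/3), z)


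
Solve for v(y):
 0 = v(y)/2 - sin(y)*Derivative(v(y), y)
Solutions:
 v(y) = C1*(cos(y) - 1)^(1/4)/(cos(y) + 1)^(1/4)


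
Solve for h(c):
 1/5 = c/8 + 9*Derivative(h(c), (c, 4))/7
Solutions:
 h(c) = C1 + C2*c + C3*c^2 + C4*c^3 - 7*c^5/8640 + 7*c^4/1080


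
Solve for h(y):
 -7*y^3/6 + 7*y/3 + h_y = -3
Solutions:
 h(y) = C1 + 7*y^4/24 - 7*y^2/6 - 3*y


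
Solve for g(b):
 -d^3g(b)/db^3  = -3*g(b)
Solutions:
 g(b) = C3*exp(3^(1/3)*b) + (C1*sin(3^(5/6)*b/2) + C2*cos(3^(5/6)*b/2))*exp(-3^(1/3)*b/2)


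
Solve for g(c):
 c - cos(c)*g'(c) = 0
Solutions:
 g(c) = C1 + Integral(c/cos(c), c)


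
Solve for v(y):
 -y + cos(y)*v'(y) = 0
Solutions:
 v(y) = C1 + Integral(y/cos(y), y)


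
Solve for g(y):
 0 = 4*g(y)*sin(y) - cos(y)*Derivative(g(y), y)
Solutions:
 g(y) = C1/cos(y)^4


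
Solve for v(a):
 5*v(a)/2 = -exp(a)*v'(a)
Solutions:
 v(a) = C1*exp(5*exp(-a)/2)


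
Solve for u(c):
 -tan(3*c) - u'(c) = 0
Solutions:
 u(c) = C1 + log(cos(3*c))/3


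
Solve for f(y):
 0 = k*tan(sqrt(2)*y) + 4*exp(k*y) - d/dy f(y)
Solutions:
 f(y) = C1 - sqrt(2)*k*log(cos(sqrt(2)*y))/2 + 4*Piecewise((exp(k*y)/k, Ne(k, 0)), (y, True))


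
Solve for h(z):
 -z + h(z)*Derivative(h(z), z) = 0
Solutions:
 h(z) = -sqrt(C1 + z^2)
 h(z) = sqrt(C1 + z^2)


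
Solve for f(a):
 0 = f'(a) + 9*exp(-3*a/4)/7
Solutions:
 f(a) = C1 + 12*exp(-3*a/4)/7


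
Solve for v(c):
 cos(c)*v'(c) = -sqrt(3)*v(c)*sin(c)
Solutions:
 v(c) = C1*cos(c)^(sqrt(3))


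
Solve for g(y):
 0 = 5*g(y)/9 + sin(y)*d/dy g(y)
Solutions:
 g(y) = C1*(cos(y) + 1)^(5/18)/(cos(y) - 1)^(5/18)


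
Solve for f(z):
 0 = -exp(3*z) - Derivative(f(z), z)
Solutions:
 f(z) = C1 - exp(3*z)/3


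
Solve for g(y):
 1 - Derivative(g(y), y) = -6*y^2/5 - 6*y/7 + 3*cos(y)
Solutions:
 g(y) = C1 + 2*y^3/5 + 3*y^2/7 + y - 3*sin(y)


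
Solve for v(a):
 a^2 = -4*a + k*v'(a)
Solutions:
 v(a) = C1 + a^3/(3*k) + 2*a^2/k


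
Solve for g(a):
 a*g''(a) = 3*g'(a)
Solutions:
 g(a) = C1 + C2*a^4


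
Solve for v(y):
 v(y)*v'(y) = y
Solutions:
 v(y) = -sqrt(C1 + y^2)
 v(y) = sqrt(C1 + y^2)


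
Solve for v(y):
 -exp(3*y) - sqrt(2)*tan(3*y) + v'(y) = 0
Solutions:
 v(y) = C1 + exp(3*y)/3 - sqrt(2)*log(cos(3*y))/3


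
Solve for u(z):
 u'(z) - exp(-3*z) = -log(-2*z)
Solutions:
 u(z) = C1 - z*log(-z) + z*(1 - log(2)) - exp(-3*z)/3


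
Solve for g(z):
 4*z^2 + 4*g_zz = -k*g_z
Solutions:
 g(z) = C1 + C2*exp(-k*z/4) - 4*z^3/(3*k) + 16*z^2/k^2 - 128*z/k^3


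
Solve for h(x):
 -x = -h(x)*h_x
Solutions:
 h(x) = -sqrt(C1 + x^2)
 h(x) = sqrt(C1 + x^2)


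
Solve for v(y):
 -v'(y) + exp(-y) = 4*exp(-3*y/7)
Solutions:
 v(y) = C1 - exp(-y) + 28*exp(-3*y/7)/3


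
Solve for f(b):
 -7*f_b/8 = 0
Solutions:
 f(b) = C1


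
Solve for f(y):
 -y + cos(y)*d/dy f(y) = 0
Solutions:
 f(y) = C1 + Integral(y/cos(y), y)


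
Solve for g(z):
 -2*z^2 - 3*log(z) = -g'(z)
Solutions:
 g(z) = C1 + 2*z^3/3 + 3*z*log(z) - 3*z


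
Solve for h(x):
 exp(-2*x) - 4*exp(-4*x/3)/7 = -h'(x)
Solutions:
 h(x) = C1 + exp(-2*x)/2 - 3*exp(-4*x/3)/7


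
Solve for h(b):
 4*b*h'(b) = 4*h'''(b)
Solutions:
 h(b) = C1 + Integral(C2*airyai(b) + C3*airybi(b), b)


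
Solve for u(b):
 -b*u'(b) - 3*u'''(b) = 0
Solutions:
 u(b) = C1 + Integral(C2*airyai(-3^(2/3)*b/3) + C3*airybi(-3^(2/3)*b/3), b)


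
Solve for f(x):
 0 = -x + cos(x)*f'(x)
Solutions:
 f(x) = C1 + Integral(x/cos(x), x)


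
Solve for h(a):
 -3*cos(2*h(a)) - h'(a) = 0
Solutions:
 h(a) = -asin((C1 + exp(12*a))/(C1 - exp(12*a)))/2 + pi/2
 h(a) = asin((C1 + exp(12*a))/(C1 - exp(12*a)))/2


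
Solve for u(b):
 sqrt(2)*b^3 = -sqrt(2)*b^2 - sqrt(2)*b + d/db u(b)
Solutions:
 u(b) = C1 + sqrt(2)*b^4/4 + sqrt(2)*b^3/3 + sqrt(2)*b^2/2


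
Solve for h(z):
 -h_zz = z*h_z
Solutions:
 h(z) = C1 + C2*erf(sqrt(2)*z/2)


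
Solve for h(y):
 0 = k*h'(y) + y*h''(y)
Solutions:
 h(y) = C1 + y^(1 - re(k))*(C2*sin(log(y)*Abs(im(k))) + C3*cos(log(y)*im(k)))


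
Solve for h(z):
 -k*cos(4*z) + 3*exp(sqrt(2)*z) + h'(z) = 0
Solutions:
 h(z) = C1 + k*sin(4*z)/4 - 3*sqrt(2)*exp(sqrt(2)*z)/2


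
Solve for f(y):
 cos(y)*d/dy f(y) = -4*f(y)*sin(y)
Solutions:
 f(y) = C1*cos(y)^4


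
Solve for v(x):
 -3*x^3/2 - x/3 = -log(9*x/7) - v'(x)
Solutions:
 v(x) = C1 + 3*x^4/8 + x^2/6 - x*log(x) + x*log(7/9) + x


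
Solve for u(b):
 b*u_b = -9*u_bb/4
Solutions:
 u(b) = C1 + C2*erf(sqrt(2)*b/3)


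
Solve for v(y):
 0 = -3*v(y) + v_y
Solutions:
 v(y) = C1*exp(3*y)


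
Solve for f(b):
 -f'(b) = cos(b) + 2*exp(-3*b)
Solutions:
 f(b) = C1 - sin(b) + 2*exp(-3*b)/3


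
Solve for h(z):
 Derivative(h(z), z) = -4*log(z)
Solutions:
 h(z) = C1 - 4*z*log(z) + 4*z


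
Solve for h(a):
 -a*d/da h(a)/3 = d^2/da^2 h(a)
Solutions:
 h(a) = C1 + C2*erf(sqrt(6)*a/6)


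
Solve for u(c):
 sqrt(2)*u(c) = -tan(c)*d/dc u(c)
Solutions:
 u(c) = C1/sin(c)^(sqrt(2))


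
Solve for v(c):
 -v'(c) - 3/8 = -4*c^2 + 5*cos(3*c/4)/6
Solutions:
 v(c) = C1 + 4*c^3/3 - 3*c/8 - 10*sin(3*c/4)/9


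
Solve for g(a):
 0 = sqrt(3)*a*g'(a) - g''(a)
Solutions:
 g(a) = C1 + C2*erfi(sqrt(2)*3^(1/4)*a/2)


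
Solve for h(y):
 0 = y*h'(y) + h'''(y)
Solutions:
 h(y) = C1 + Integral(C2*airyai(-y) + C3*airybi(-y), y)


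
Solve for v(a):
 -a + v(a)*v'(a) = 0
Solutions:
 v(a) = -sqrt(C1 + a^2)
 v(a) = sqrt(C1 + a^2)


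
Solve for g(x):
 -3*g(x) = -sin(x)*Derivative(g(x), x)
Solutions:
 g(x) = C1*(cos(x) - 1)^(3/2)/(cos(x) + 1)^(3/2)


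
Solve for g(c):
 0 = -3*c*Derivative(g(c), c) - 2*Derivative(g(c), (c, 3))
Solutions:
 g(c) = C1 + Integral(C2*airyai(-2^(2/3)*3^(1/3)*c/2) + C3*airybi(-2^(2/3)*3^(1/3)*c/2), c)


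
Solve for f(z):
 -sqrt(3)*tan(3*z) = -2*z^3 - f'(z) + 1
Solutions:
 f(z) = C1 - z^4/2 + z - sqrt(3)*log(cos(3*z))/3


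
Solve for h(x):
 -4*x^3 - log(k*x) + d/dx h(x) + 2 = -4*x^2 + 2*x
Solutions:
 h(x) = C1 + x^4 - 4*x^3/3 + x^2 + x*log(k*x) - 3*x


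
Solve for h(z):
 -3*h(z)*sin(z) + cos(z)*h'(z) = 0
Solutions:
 h(z) = C1/cos(z)^3


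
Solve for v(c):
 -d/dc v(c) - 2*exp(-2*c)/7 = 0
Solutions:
 v(c) = C1 + exp(-2*c)/7


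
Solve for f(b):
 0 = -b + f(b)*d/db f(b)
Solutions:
 f(b) = -sqrt(C1 + b^2)
 f(b) = sqrt(C1 + b^2)


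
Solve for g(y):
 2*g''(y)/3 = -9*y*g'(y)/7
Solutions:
 g(y) = C1 + C2*erf(3*sqrt(21)*y/14)


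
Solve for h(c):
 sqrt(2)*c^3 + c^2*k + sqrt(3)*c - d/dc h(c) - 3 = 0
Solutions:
 h(c) = C1 + sqrt(2)*c^4/4 + c^3*k/3 + sqrt(3)*c^2/2 - 3*c


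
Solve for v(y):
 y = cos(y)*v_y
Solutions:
 v(y) = C1 + Integral(y/cos(y), y)


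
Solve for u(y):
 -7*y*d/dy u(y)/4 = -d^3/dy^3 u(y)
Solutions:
 u(y) = C1 + Integral(C2*airyai(14^(1/3)*y/2) + C3*airybi(14^(1/3)*y/2), y)


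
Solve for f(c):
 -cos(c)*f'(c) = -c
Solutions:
 f(c) = C1 + Integral(c/cos(c), c)


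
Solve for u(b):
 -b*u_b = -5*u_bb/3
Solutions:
 u(b) = C1 + C2*erfi(sqrt(30)*b/10)


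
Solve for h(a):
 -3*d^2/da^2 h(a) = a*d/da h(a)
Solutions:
 h(a) = C1 + C2*erf(sqrt(6)*a/6)


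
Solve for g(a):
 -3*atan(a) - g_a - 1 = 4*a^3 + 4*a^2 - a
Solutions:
 g(a) = C1 - a^4 - 4*a^3/3 + a^2/2 - 3*a*atan(a) - a + 3*log(a^2 + 1)/2


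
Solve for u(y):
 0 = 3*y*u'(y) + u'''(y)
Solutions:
 u(y) = C1 + Integral(C2*airyai(-3^(1/3)*y) + C3*airybi(-3^(1/3)*y), y)


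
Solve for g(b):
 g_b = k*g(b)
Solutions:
 g(b) = C1*exp(b*k)


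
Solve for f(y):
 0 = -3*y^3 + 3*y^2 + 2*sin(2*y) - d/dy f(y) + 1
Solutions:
 f(y) = C1 - 3*y^4/4 + y^3 + y - cos(2*y)


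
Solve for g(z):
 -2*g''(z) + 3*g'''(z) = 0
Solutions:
 g(z) = C1 + C2*z + C3*exp(2*z/3)


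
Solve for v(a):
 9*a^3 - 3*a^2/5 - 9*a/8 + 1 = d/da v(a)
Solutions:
 v(a) = C1 + 9*a^4/4 - a^3/5 - 9*a^2/16 + a


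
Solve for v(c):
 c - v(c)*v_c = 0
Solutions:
 v(c) = -sqrt(C1 + c^2)
 v(c) = sqrt(C1 + c^2)


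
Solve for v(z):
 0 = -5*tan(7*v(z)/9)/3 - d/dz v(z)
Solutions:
 v(z) = -9*asin(C1*exp(-35*z/27))/7 + 9*pi/7
 v(z) = 9*asin(C1*exp(-35*z/27))/7


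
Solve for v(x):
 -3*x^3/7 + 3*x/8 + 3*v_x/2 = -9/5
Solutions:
 v(x) = C1 + x^4/14 - x^2/8 - 6*x/5


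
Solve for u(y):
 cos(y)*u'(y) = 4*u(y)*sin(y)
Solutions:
 u(y) = C1/cos(y)^4


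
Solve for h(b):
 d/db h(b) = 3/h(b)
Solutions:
 h(b) = -sqrt(C1 + 6*b)
 h(b) = sqrt(C1 + 6*b)


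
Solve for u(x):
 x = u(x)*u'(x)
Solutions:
 u(x) = -sqrt(C1 + x^2)
 u(x) = sqrt(C1 + x^2)


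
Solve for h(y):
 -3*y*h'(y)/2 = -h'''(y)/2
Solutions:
 h(y) = C1 + Integral(C2*airyai(3^(1/3)*y) + C3*airybi(3^(1/3)*y), y)
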